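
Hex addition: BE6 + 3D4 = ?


Align and add column by column (LSB to MSB, each column mod 16 with carry):
  0BE6
+ 03D4
  ----
  col 0: 6(6) + 4(4) + 0 (carry in) = 10 → A(10), carry out 0
  col 1: E(14) + D(13) + 0 (carry in) = 27 → B(11), carry out 1
  col 2: B(11) + 3(3) + 1 (carry in) = 15 → F(15), carry out 0
  col 3: 0(0) + 0(0) + 0 (carry in) = 0 → 0(0), carry out 0
Reading digits MSB→LSB: 0FBA
Strip leading zeros: FBA
= 0xFBA


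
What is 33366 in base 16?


Divide by 16 repeatedly:
33366 ÷ 16 = 2085 remainder 6 (6)
2085 ÷ 16 = 130 remainder 5 (5)
130 ÷ 16 = 8 remainder 2 (2)
8 ÷ 16 = 0 remainder 8 (8)
Reading remainders bottom-up:
= 0x8256


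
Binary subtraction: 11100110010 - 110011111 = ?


Align and subtract column by column (LSB to MSB, borrowing when needed):
  11100110010
- 00110011111
  -----------
  col 0: (0 - 0 borrow-in) - 1 → borrow from next column: (0+2) - 1 = 1, borrow out 1
  col 1: (1 - 1 borrow-in) - 1 → borrow from next column: (0+2) - 1 = 1, borrow out 1
  col 2: (0 - 1 borrow-in) - 1 → borrow from next column: (-1+2) - 1 = 0, borrow out 1
  col 3: (0 - 1 borrow-in) - 1 → borrow from next column: (-1+2) - 1 = 0, borrow out 1
  col 4: (1 - 1 borrow-in) - 1 → borrow from next column: (0+2) - 1 = 1, borrow out 1
  col 5: (1 - 1 borrow-in) - 0 → 0 - 0 = 0, borrow out 0
  col 6: (0 - 0 borrow-in) - 0 → 0 - 0 = 0, borrow out 0
  col 7: (0 - 0 borrow-in) - 1 → borrow from next column: (0+2) - 1 = 1, borrow out 1
  col 8: (1 - 1 borrow-in) - 1 → borrow from next column: (0+2) - 1 = 1, borrow out 1
  col 9: (1 - 1 borrow-in) - 0 → 0 - 0 = 0, borrow out 0
  col 10: (1 - 0 borrow-in) - 0 → 1 - 0 = 1, borrow out 0
Reading bits MSB→LSB: 10110010011
Strip leading zeros: 10110010011
= 10110010011


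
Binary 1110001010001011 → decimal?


Positional values:
Bit 0: 1 × 2^0 = 1
Bit 1: 1 × 2^1 = 2
Bit 3: 1 × 2^3 = 8
Bit 7: 1 × 2^7 = 128
Bit 9: 1 × 2^9 = 512
Bit 13: 1 × 2^13 = 8192
Bit 14: 1 × 2^14 = 16384
Bit 15: 1 × 2^15 = 32768
Sum = 1 + 2 + 8 + 128 + 512 + 8192 + 16384 + 32768
= 57995


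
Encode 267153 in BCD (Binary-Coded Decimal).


Each digit → 4-bit binary:
  2 → 0010
  6 → 0110
  7 → 0111
  1 → 0001
  5 → 0101
  3 → 0011
= 0010 0110 0111 0001 0101 0011


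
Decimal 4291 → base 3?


Divide by 3 repeatedly:
4291 ÷ 3 = 1430 remainder 1
1430 ÷ 3 = 476 remainder 2
476 ÷ 3 = 158 remainder 2
158 ÷ 3 = 52 remainder 2
52 ÷ 3 = 17 remainder 1
17 ÷ 3 = 5 remainder 2
5 ÷ 3 = 1 remainder 2
1 ÷ 3 = 0 remainder 1
Reading remainders bottom-up:
= 12212221


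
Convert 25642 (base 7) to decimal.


Positional values (base 7):
  2 × 7^0 = 2 × 1 = 2
  4 × 7^1 = 4 × 7 = 28
  6 × 7^2 = 6 × 49 = 294
  5 × 7^3 = 5 × 343 = 1715
  2 × 7^4 = 2 × 2401 = 4802
Sum = 2 + 28 + 294 + 1715 + 4802
= 6841


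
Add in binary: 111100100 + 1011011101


Align and add column by column (LSB to MSB, carry propagating):
  00111100100
+ 01011011101
  -----------
  col 0: 0 + 1 + 0 (carry in) = 1 → bit 1, carry out 0
  col 1: 0 + 0 + 0 (carry in) = 0 → bit 0, carry out 0
  col 2: 1 + 1 + 0 (carry in) = 2 → bit 0, carry out 1
  col 3: 0 + 1 + 1 (carry in) = 2 → bit 0, carry out 1
  col 4: 0 + 1 + 1 (carry in) = 2 → bit 0, carry out 1
  col 5: 1 + 0 + 1 (carry in) = 2 → bit 0, carry out 1
  col 6: 1 + 1 + 1 (carry in) = 3 → bit 1, carry out 1
  col 7: 1 + 1 + 1 (carry in) = 3 → bit 1, carry out 1
  col 8: 1 + 0 + 1 (carry in) = 2 → bit 0, carry out 1
  col 9: 0 + 1 + 1 (carry in) = 2 → bit 0, carry out 1
  col 10: 0 + 0 + 1 (carry in) = 1 → bit 1, carry out 0
Reading bits MSB→LSB: 10011000001
Strip leading zeros: 10011000001
= 10011000001


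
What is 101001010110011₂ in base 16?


Group into 4-bit nibbles: 0101001010110011
  0101 = 5
  0010 = 2
  1011 = B
  0011 = 3
= 0x52B3


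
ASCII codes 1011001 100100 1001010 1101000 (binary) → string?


Codes (binary): 1011001 100100 1001010 1101000
Per-code ASCII lookup:
  1011001 = 89  (range 65-90: uppercase, 89 - 65 = 24) → 'Y'
  100100 = 36  (special character) → '$'
  1001010 = 74  (range 65-90: uppercase, 74 - 65 = 9) → 'J'
  1101000 = 104  (range 97-122: lowercase, 104 - 97 = 7) → 'h'
= 'Y$Jh'


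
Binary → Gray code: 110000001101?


Binary: 110000001101
Gray code: G = B XOR (B >> 1)
B >> 1 = 011000000110
110000001101 XOR 011000000110:
  1 XOR 0 = 1
  1 XOR 1 = 0
  0 XOR 1 = 1
  0 XOR 0 = 0
  0 XOR 0 = 0
  0 XOR 0 = 0
  0 XOR 0 = 0
  0 XOR 0 = 0
  1 XOR 0 = 1
  1 XOR 1 = 0
  0 XOR 1 = 1
  1 XOR 0 = 1
= 101000001011


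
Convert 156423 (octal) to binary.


Each octal digit → 3 binary bits:
  1 = 001
  5 = 101
  6 = 110
  4 = 100
  2 = 010
  3 = 011
Concatenate: 001 101 110 100 010 011
= 001101110100010011


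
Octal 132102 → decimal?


Positional values:
Position 0: 2 × 8^0 = 2
Position 1: 0 × 8^1 = 0
Position 2: 1 × 8^2 = 64
Position 3: 2 × 8^3 = 1024
Position 4: 3 × 8^4 = 12288
Position 5: 1 × 8^5 = 32768
Sum = 2 + 0 + 64 + 1024 + 12288 + 32768
= 46146


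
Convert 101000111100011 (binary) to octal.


Group into 3-bit groups: 101000111100011
  101 = 5
  000 = 0
  111 = 7
  100 = 4
  011 = 3
= 0o50743


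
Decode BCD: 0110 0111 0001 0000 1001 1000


Each 4-bit group → digit:
  0110 → 6
  0111 → 7
  0001 → 1
  0000 → 0
  1001 → 9
  1000 → 8
= 671098


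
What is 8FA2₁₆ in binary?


Each hex digit → 4 binary bits:
  8 = 1000
  F = 1111
  A = 1010
  2 = 0010
Concatenate: 1000 1111 1010 0010
= 1000111110100010


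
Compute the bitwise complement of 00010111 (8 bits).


Original: 00010111
Invert all bits:
  bit 0: 0 → 1
  bit 1: 0 → 1
  bit 2: 0 → 1
  bit 3: 1 → 0
  bit 4: 0 → 1
  bit 5: 1 → 0
  bit 6: 1 → 0
  bit 7: 1 → 0
= 11101000


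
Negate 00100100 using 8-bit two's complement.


Original: 00100100
Step 1 - Invert all bits: 11011011
Step 2 - Add 1: 11011011 + 1
= 11011100 (represents -36)


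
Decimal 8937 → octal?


Divide by 8 repeatedly:
8937 ÷ 8 = 1117 remainder 1
1117 ÷ 8 = 139 remainder 5
139 ÷ 8 = 17 remainder 3
17 ÷ 8 = 2 remainder 1
2 ÷ 8 = 0 remainder 2
Reading remainders bottom-up:
= 0o21351


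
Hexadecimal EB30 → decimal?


Positional values:
Position 0: 0 × 16^0 = 0 × 1 = 0
Position 1: 3 × 16^1 = 3 × 16 = 48
Position 2: B × 16^2 = 11 × 256 = 2816
Position 3: E × 16^3 = 14 × 4096 = 57344
Sum = 0 + 48 + 2816 + 57344
= 60208


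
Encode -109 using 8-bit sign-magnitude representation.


Sign bit: 1 (negative)
Magnitude: 109 = 1101101
= 11101101


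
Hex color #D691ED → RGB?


Hex: #D691ED
R = D6₁₆ = 214
G = 91₁₆ = 145
B = ED₁₆ = 237
= RGB(214, 145, 237)


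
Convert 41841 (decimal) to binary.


Divide by 2 repeatedly:
41841 ÷ 2 = 20920 remainder 1
20920 ÷ 2 = 10460 remainder 0
10460 ÷ 2 = 5230 remainder 0
5230 ÷ 2 = 2615 remainder 0
2615 ÷ 2 = 1307 remainder 1
1307 ÷ 2 = 653 remainder 1
653 ÷ 2 = 326 remainder 1
326 ÷ 2 = 163 remainder 0
163 ÷ 2 = 81 remainder 1
81 ÷ 2 = 40 remainder 1
40 ÷ 2 = 20 remainder 0
20 ÷ 2 = 10 remainder 0
10 ÷ 2 = 5 remainder 0
5 ÷ 2 = 2 remainder 1
2 ÷ 2 = 1 remainder 0
1 ÷ 2 = 0 remainder 1
Reading remainders bottom-up:
= 1010001101110001


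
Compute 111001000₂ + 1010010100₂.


Align and add column by column (LSB to MSB, carry propagating):
  00111001000
+ 01010010100
  -----------
  col 0: 0 + 0 + 0 (carry in) = 0 → bit 0, carry out 0
  col 1: 0 + 0 + 0 (carry in) = 0 → bit 0, carry out 0
  col 2: 0 + 1 + 0 (carry in) = 1 → bit 1, carry out 0
  col 3: 1 + 0 + 0 (carry in) = 1 → bit 1, carry out 0
  col 4: 0 + 1 + 0 (carry in) = 1 → bit 1, carry out 0
  col 5: 0 + 0 + 0 (carry in) = 0 → bit 0, carry out 0
  col 6: 1 + 0 + 0 (carry in) = 1 → bit 1, carry out 0
  col 7: 1 + 1 + 0 (carry in) = 2 → bit 0, carry out 1
  col 8: 1 + 0 + 1 (carry in) = 2 → bit 0, carry out 1
  col 9: 0 + 1 + 1 (carry in) = 2 → bit 0, carry out 1
  col 10: 0 + 0 + 1 (carry in) = 1 → bit 1, carry out 0
Reading bits MSB→LSB: 10001011100
Strip leading zeros: 10001011100
= 10001011100


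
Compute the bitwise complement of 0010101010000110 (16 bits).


Original: 0010101010000110
Invert all bits:
  bit 0: 0 → 1
  bit 1: 0 → 1
  bit 2: 1 → 0
  bit 3: 0 → 1
  bit 4: 1 → 0
  bit 5: 0 → 1
  bit 6: 1 → 0
  bit 7: 0 → 1
  bit 8: 1 → 0
  bit 9: 0 → 1
  bit 10: 0 → 1
  bit 11: 0 → 1
  bit 12: 0 → 1
  bit 13: 1 → 0
  bit 14: 1 → 0
  bit 15: 0 → 1
= 1101010101111001


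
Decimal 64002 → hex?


Divide by 16 repeatedly:
64002 ÷ 16 = 4000 remainder 2 (2)
4000 ÷ 16 = 250 remainder 0 (0)
250 ÷ 16 = 15 remainder 10 (A)
15 ÷ 16 = 0 remainder 15 (F)
Reading remainders bottom-up:
= 0xFA02


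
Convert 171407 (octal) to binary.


Each octal digit → 3 binary bits:
  1 = 001
  7 = 111
  1 = 001
  4 = 100
  0 = 000
  7 = 111
Concatenate: 001 111 001 100 000 111
= 001111001100000111


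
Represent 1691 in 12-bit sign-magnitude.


Sign bit: 0 (positive)
Magnitude: 1691 = 11010011011
= 011010011011


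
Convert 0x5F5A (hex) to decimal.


Positional values:
Position 0: A × 16^0 = 10 × 1 = 10
Position 1: 5 × 16^1 = 5 × 16 = 80
Position 2: F × 16^2 = 15 × 256 = 3840
Position 3: 5 × 16^3 = 5 × 4096 = 20480
Sum = 10 + 80 + 3840 + 20480
= 24410


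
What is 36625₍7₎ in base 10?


Positional values (base 7):
  5 × 7^0 = 5 × 1 = 5
  2 × 7^1 = 2 × 7 = 14
  6 × 7^2 = 6 × 49 = 294
  6 × 7^3 = 6 × 343 = 2058
  3 × 7^4 = 3 × 2401 = 7203
Sum = 5 + 14 + 294 + 2058 + 7203
= 9574


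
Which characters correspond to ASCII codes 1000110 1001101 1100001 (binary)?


Codes (binary): 1000110 1001101 1100001
Per-code ASCII lookup:
  1000110 = 70  (range 65-90: uppercase, 70 - 65 = 5) → 'F'
  1001101 = 77  (range 65-90: uppercase, 77 - 65 = 12) → 'M'
  1100001 = 97  (range 97-122: lowercase, 97 - 97 = 0) → 'a'
= 'FMa'


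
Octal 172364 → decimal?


Positional values:
Position 0: 4 × 8^0 = 4
Position 1: 6 × 8^1 = 48
Position 2: 3 × 8^2 = 192
Position 3: 2 × 8^3 = 1024
Position 4: 7 × 8^4 = 28672
Position 5: 1 × 8^5 = 32768
Sum = 4 + 48 + 192 + 1024 + 28672 + 32768
= 62708


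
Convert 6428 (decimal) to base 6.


Divide by 6 repeatedly:
6428 ÷ 6 = 1071 remainder 2
1071 ÷ 6 = 178 remainder 3
178 ÷ 6 = 29 remainder 4
29 ÷ 6 = 4 remainder 5
4 ÷ 6 = 0 remainder 4
Reading remainders bottom-up:
= 45432


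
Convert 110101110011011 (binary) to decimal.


Positional values:
Bit 0: 1 × 2^0 = 1
Bit 1: 1 × 2^1 = 2
Bit 3: 1 × 2^3 = 8
Bit 4: 1 × 2^4 = 16
Bit 7: 1 × 2^7 = 128
Bit 8: 1 × 2^8 = 256
Bit 9: 1 × 2^9 = 512
Bit 11: 1 × 2^11 = 2048
Bit 13: 1 × 2^13 = 8192
Bit 14: 1 × 2^14 = 16384
Sum = 1 + 2 + 8 + 16 + 128 + 256 + 512 + 2048 + 8192 + 16384
= 27547


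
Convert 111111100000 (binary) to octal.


Group into 3-bit groups: 111111100000
  111 = 7
  111 = 7
  100 = 4
  000 = 0
= 0o7740


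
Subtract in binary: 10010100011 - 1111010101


Align and subtract column by column (LSB to MSB, borrowing when needed):
  10010100011
- 01111010101
  -----------
  col 0: (1 - 0 borrow-in) - 1 → 1 - 1 = 0, borrow out 0
  col 1: (1 - 0 borrow-in) - 0 → 1 - 0 = 1, borrow out 0
  col 2: (0 - 0 borrow-in) - 1 → borrow from next column: (0+2) - 1 = 1, borrow out 1
  col 3: (0 - 1 borrow-in) - 0 → borrow from next column: (-1+2) - 0 = 1, borrow out 1
  col 4: (0 - 1 borrow-in) - 1 → borrow from next column: (-1+2) - 1 = 0, borrow out 1
  col 5: (1 - 1 borrow-in) - 0 → 0 - 0 = 0, borrow out 0
  col 6: (0 - 0 borrow-in) - 1 → borrow from next column: (0+2) - 1 = 1, borrow out 1
  col 7: (1 - 1 borrow-in) - 1 → borrow from next column: (0+2) - 1 = 1, borrow out 1
  col 8: (0 - 1 borrow-in) - 1 → borrow from next column: (-1+2) - 1 = 0, borrow out 1
  col 9: (0 - 1 borrow-in) - 1 → borrow from next column: (-1+2) - 1 = 0, borrow out 1
  col 10: (1 - 1 borrow-in) - 0 → 0 - 0 = 0, borrow out 0
Reading bits MSB→LSB: 00011001110
Strip leading zeros: 11001110
= 11001110


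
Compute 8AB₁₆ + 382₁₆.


Align and add column by column (LSB to MSB, each column mod 16 with carry):
  08AB
+ 0382
  ----
  col 0: B(11) + 2(2) + 0 (carry in) = 13 → D(13), carry out 0
  col 1: A(10) + 8(8) + 0 (carry in) = 18 → 2(2), carry out 1
  col 2: 8(8) + 3(3) + 1 (carry in) = 12 → C(12), carry out 0
  col 3: 0(0) + 0(0) + 0 (carry in) = 0 → 0(0), carry out 0
Reading digits MSB→LSB: 0C2D
Strip leading zeros: C2D
= 0xC2D


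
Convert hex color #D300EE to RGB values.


Hex: #D300EE
R = D3₁₆ = 211
G = 00₁₆ = 0
B = EE₁₆ = 238
= RGB(211, 0, 238)


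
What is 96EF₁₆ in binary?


Each hex digit → 4 binary bits:
  9 = 1001
  6 = 0110
  E = 1110
  F = 1111
Concatenate: 1001 0110 1110 1111
= 1001011011101111


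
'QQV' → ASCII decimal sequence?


String: 'QQV'  (3 characters)
Per-character ASCII lookup:
  'Q': uppercase starts at 65: 'Q' = 65 + 16 = 81
  'Q': uppercase starts at 65: 'Q' = 65 + 16 = 81
  'V': uppercase starts at 65: 'V' = 65 + 21 = 86
= 81 81 86


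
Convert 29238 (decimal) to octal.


Divide by 8 repeatedly:
29238 ÷ 8 = 3654 remainder 6
3654 ÷ 8 = 456 remainder 6
456 ÷ 8 = 57 remainder 0
57 ÷ 8 = 7 remainder 1
7 ÷ 8 = 0 remainder 7
Reading remainders bottom-up:
= 0o71066


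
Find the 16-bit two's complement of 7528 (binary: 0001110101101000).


Original: 0001110101101000
Step 1 - Invert all bits: 1110001010010111
Step 2 - Add 1: 1110001010010111 + 1
= 1110001010011000 (represents -7528)


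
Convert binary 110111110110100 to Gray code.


Binary: 110111110110100
Gray code: G = B XOR (B >> 1)
B >> 1 = 011011111011010
110111110110100 XOR 011011111011010:
  1 XOR 0 = 1
  1 XOR 1 = 0
  0 XOR 1 = 1
  1 XOR 0 = 1
  1 XOR 1 = 0
  1 XOR 1 = 0
  1 XOR 1 = 0
  1 XOR 1 = 0
  0 XOR 1 = 1
  1 XOR 0 = 1
  1 XOR 1 = 0
  0 XOR 1 = 1
  1 XOR 0 = 1
  0 XOR 1 = 1
  0 XOR 0 = 0
= 101100001101110


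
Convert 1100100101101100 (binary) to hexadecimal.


Group into 4-bit nibbles: 1100100101101100
  1100 = C
  1001 = 9
  0110 = 6
  1100 = C
= 0xC96C


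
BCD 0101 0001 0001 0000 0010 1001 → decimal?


Each 4-bit group → digit:
  0101 → 5
  0001 → 1
  0001 → 1
  0000 → 0
  0010 → 2
  1001 → 9
= 511029


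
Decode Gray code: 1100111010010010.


Gray code: 1100111010010010
MSB stays the same: 1
Each subsequent bit = prev_binary XOR current_gray:
  B[1] = 1 XOR 1 = 0
  B[2] = 0 XOR 0 = 0
  B[3] = 0 XOR 0 = 0
  B[4] = 0 XOR 1 = 1
  B[5] = 1 XOR 1 = 0
  B[6] = 0 XOR 1 = 1
  B[7] = 1 XOR 0 = 1
  B[8] = 1 XOR 1 = 0
  B[9] = 0 XOR 0 = 0
  B[10] = 0 XOR 0 = 0
  B[11] = 0 XOR 1 = 1
  B[12] = 1 XOR 0 = 1
  B[13] = 1 XOR 0 = 1
  B[14] = 1 XOR 1 = 0
  B[15] = 0 XOR 0 = 0
= 1000101100011100 (35612 decimal)


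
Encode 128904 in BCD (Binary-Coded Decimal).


Each digit → 4-bit binary:
  1 → 0001
  2 → 0010
  8 → 1000
  9 → 1001
  0 → 0000
  4 → 0100
= 0001 0010 1000 1001 0000 0100


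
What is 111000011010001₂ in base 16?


Group into 4-bit nibbles: 0111000011010001
  0111 = 7
  0000 = 0
  1101 = D
  0001 = 1
= 0x70D1


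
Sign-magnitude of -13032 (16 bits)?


Sign bit: 1 (negative)
Magnitude: 13032 = 011001011101000
= 1011001011101000


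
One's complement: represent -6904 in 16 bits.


Original: 0001101011111000
Invert all bits:
  bit 0: 0 → 1
  bit 1: 0 → 1
  bit 2: 0 → 1
  bit 3: 1 → 0
  bit 4: 1 → 0
  bit 5: 0 → 1
  bit 6: 1 → 0
  bit 7: 0 → 1
  bit 8: 1 → 0
  bit 9: 1 → 0
  bit 10: 1 → 0
  bit 11: 1 → 0
  bit 12: 1 → 0
  bit 13: 0 → 1
  bit 14: 0 → 1
  bit 15: 0 → 1
= 1110010100000111


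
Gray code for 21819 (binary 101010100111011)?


Binary: 101010100111011
Gray code: G = B XOR (B >> 1)
B >> 1 = 010101010011101
101010100111011 XOR 010101010011101:
  1 XOR 0 = 1
  0 XOR 1 = 1
  1 XOR 0 = 1
  0 XOR 1 = 1
  1 XOR 0 = 1
  0 XOR 1 = 1
  1 XOR 0 = 1
  0 XOR 1 = 1
  0 XOR 0 = 0
  1 XOR 0 = 1
  1 XOR 1 = 0
  1 XOR 1 = 0
  0 XOR 1 = 1
  1 XOR 0 = 1
  1 XOR 1 = 0
= 111111110100110


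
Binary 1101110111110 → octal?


Group into 3-bit groups: 001101110111110
  001 = 1
  101 = 5
  110 = 6
  111 = 7
  110 = 6
= 0o15676


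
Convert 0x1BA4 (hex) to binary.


Each hex digit → 4 binary bits:
  1 = 0001
  B = 1011
  A = 1010
  4 = 0100
Concatenate: 0001 1011 1010 0100
= 0001101110100100


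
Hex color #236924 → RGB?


Hex: #236924
R = 23₁₆ = 35
G = 69₁₆ = 105
B = 24₁₆ = 36
= RGB(35, 105, 36)


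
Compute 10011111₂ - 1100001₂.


Align and subtract column by column (LSB to MSB, borrowing when needed):
  10011111
- 01100001
  --------
  col 0: (1 - 0 borrow-in) - 1 → 1 - 1 = 0, borrow out 0
  col 1: (1 - 0 borrow-in) - 0 → 1 - 0 = 1, borrow out 0
  col 2: (1 - 0 borrow-in) - 0 → 1 - 0 = 1, borrow out 0
  col 3: (1 - 0 borrow-in) - 0 → 1 - 0 = 1, borrow out 0
  col 4: (1 - 0 borrow-in) - 0 → 1 - 0 = 1, borrow out 0
  col 5: (0 - 0 borrow-in) - 1 → borrow from next column: (0+2) - 1 = 1, borrow out 1
  col 6: (0 - 1 borrow-in) - 1 → borrow from next column: (-1+2) - 1 = 0, borrow out 1
  col 7: (1 - 1 borrow-in) - 0 → 0 - 0 = 0, borrow out 0
Reading bits MSB→LSB: 00111110
Strip leading zeros: 111110
= 111110


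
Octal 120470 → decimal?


Positional values:
Position 0: 0 × 8^0 = 0
Position 1: 7 × 8^1 = 56
Position 2: 4 × 8^2 = 256
Position 3: 0 × 8^3 = 0
Position 4: 2 × 8^4 = 8192
Position 5: 1 × 8^5 = 32768
Sum = 0 + 56 + 256 + 0 + 8192 + 32768
= 41272


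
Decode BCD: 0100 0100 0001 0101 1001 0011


Each 4-bit group → digit:
  0100 → 4
  0100 → 4
  0001 → 1
  0101 → 5
  1001 → 9
  0011 → 3
= 441593


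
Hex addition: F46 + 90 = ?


Align and add column by column (LSB to MSB, each column mod 16 with carry):
  0F46
+ 0090
  ----
  col 0: 6(6) + 0(0) + 0 (carry in) = 6 → 6(6), carry out 0
  col 1: 4(4) + 9(9) + 0 (carry in) = 13 → D(13), carry out 0
  col 2: F(15) + 0(0) + 0 (carry in) = 15 → F(15), carry out 0
  col 3: 0(0) + 0(0) + 0 (carry in) = 0 → 0(0), carry out 0
Reading digits MSB→LSB: 0FD6
Strip leading zeros: FD6
= 0xFD6


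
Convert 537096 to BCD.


Each digit → 4-bit binary:
  5 → 0101
  3 → 0011
  7 → 0111
  0 → 0000
  9 → 1001
  6 → 0110
= 0101 0011 0111 0000 1001 0110


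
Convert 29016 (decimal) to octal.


Divide by 8 repeatedly:
29016 ÷ 8 = 3627 remainder 0
3627 ÷ 8 = 453 remainder 3
453 ÷ 8 = 56 remainder 5
56 ÷ 8 = 7 remainder 0
7 ÷ 8 = 0 remainder 7
Reading remainders bottom-up:
= 0o70530


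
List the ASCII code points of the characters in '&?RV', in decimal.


String: '&?RV'  (4 characters)
Per-character ASCII lookup:
  '&': special character: '&' = 38
  '?': special character: '?' = 63
  'R': uppercase starts at 65: 'R' = 65 + 17 = 82
  'V': uppercase starts at 65: 'V' = 65 + 21 = 86
= 38 63 82 86


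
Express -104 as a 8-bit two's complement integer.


Original: 01101000
Step 1 - Invert all bits: 10010111
Step 2 - Add 1: 10010111 + 1
= 10011000 (represents -104)


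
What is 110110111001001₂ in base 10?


Positional values:
Bit 0: 1 × 2^0 = 1
Bit 3: 1 × 2^3 = 8
Bit 6: 1 × 2^6 = 64
Bit 7: 1 × 2^7 = 128
Bit 8: 1 × 2^8 = 256
Bit 10: 1 × 2^10 = 1024
Bit 11: 1 × 2^11 = 2048
Bit 13: 1 × 2^13 = 8192
Bit 14: 1 × 2^14 = 16384
Sum = 1 + 8 + 64 + 128 + 256 + 1024 + 2048 + 8192 + 16384
= 28105


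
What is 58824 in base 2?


Divide by 2 repeatedly:
58824 ÷ 2 = 29412 remainder 0
29412 ÷ 2 = 14706 remainder 0
14706 ÷ 2 = 7353 remainder 0
7353 ÷ 2 = 3676 remainder 1
3676 ÷ 2 = 1838 remainder 0
1838 ÷ 2 = 919 remainder 0
919 ÷ 2 = 459 remainder 1
459 ÷ 2 = 229 remainder 1
229 ÷ 2 = 114 remainder 1
114 ÷ 2 = 57 remainder 0
57 ÷ 2 = 28 remainder 1
28 ÷ 2 = 14 remainder 0
14 ÷ 2 = 7 remainder 0
7 ÷ 2 = 3 remainder 1
3 ÷ 2 = 1 remainder 1
1 ÷ 2 = 0 remainder 1
Reading remainders bottom-up:
= 1110010111001000


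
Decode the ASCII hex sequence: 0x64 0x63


Codes (hex): 0x64 0x63
Per-code ASCII lookup:
  0x64 = 100  (range 97-122: lowercase, 100 - 97 = 3) → 'd'
  0x63 = 99  (range 97-122: lowercase, 99 - 97 = 2) → 'c'
= 'dc'


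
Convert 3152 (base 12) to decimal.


Positional values (base 12):
  2 × 12^0 = 2 × 1 = 2
  5 × 12^1 = 5 × 12 = 60
  1 × 12^2 = 1 × 144 = 144
  3 × 12^3 = 3 × 1728 = 5184
Sum = 2 + 60 + 144 + 5184
= 5390


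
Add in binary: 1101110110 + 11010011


Align and add column by column (LSB to MSB, carry propagating):
  01101110110
+ 00011010011
  -----------
  col 0: 0 + 1 + 0 (carry in) = 1 → bit 1, carry out 0
  col 1: 1 + 1 + 0 (carry in) = 2 → bit 0, carry out 1
  col 2: 1 + 0 + 1 (carry in) = 2 → bit 0, carry out 1
  col 3: 0 + 0 + 1 (carry in) = 1 → bit 1, carry out 0
  col 4: 1 + 1 + 0 (carry in) = 2 → bit 0, carry out 1
  col 5: 1 + 0 + 1 (carry in) = 2 → bit 0, carry out 1
  col 6: 1 + 1 + 1 (carry in) = 3 → bit 1, carry out 1
  col 7: 0 + 1 + 1 (carry in) = 2 → bit 0, carry out 1
  col 8: 1 + 0 + 1 (carry in) = 2 → bit 0, carry out 1
  col 9: 1 + 0 + 1 (carry in) = 2 → bit 0, carry out 1
  col 10: 0 + 0 + 1 (carry in) = 1 → bit 1, carry out 0
Reading bits MSB→LSB: 10001001001
Strip leading zeros: 10001001001
= 10001001001


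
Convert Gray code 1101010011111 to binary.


Gray code: 1101010011111
MSB stays the same: 1
Each subsequent bit = prev_binary XOR current_gray:
  B[1] = 1 XOR 1 = 0
  B[2] = 0 XOR 0 = 0
  B[3] = 0 XOR 1 = 1
  B[4] = 1 XOR 0 = 1
  B[5] = 1 XOR 1 = 0
  B[6] = 0 XOR 0 = 0
  B[7] = 0 XOR 0 = 0
  B[8] = 0 XOR 1 = 1
  B[9] = 1 XOR 1 = 0
  B[10] = 0 XOR 1 = 1
  B[11] = 1 XOR 1 = 0
  B[12] = 0 XOR 1 = 1
= 1001100010101 (4885 decimal)


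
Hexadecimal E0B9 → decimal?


Positional values:
Position 0: 9 × 16^0 = 9 × 1 = 9
Position 1: B × 16^1 = 11 × 16 = 176
Position 2: 0 × 16^2 = 0 × 256 = 0
Position 3: E × 16^3 = 14 × 4096 = 57344
Sum = 9 + 176 + 0 + 57344
= 57529


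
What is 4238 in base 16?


Divide by 16 repeatedly:
4238 ÷ 16 = 264 remainder 14 (E)
264 ÷ 16 = 16 remainder 8 (8)
16 ÷ 16 = 1 remainder 0 (0)
1 ÷ 16 = 0 remainder 1 (1)
Reading remainders bottom-up:
= 0x108E


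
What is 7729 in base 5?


Divide by 5 repeatedly:
7729 ÷ 5 = 1545 remainder 4
1545 ÷ 5 = 309 remainder 0
309 ÷ 5 = 61 remainder 4
61 ÷ 5 = 12 remainder 1
12 ÷ 5 = 2 remainder 2
2 ÷ 5 = 0 remainder 2
Reading remainders bottom-up:
= 221404


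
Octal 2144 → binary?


Each octal digit → 3 binary bits:
  2 = 010
  1 = 001
  4 = 100
  4 = 100
Concatenate: 010 001 100 100
= 010001100100


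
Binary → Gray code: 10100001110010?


Binary: 10100001110010
Gray code: G = B XOR (B >> 1)
B >> 1 = 01010000111001
10100001110010 XOR 01010000111001:
  1 XOR 0 = 1
  0 XOR 1 = 1
  1 XOR 0 = 1
  0 XOR 1 = 1
  0 XOR 0 = 0
  0 XOR 0 = 0
  0 XOR 0 = 0
  1 XOR 0 = 1
  1 XOR 1 = 0
  1 XOR 1 = 0
  0 XOR 1 = 1
  0 XOR 0 = 0
  1 XOR 0 = 1
  0 XOR 1 = 1
= 11110001001011


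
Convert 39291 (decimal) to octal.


Divide by 8 repeatedly:
39291 ÷ 8 = 4911 remainder 3
4911 ÷ 8 = 613 remainder 7
613 ÷ 8 = 76 remainder 5
76 ÷ 8 = 9 remainder 4
9 ÷ 8 = 1 remainder 1
1 ÷ 8 = 0 remainder 1
Reading remainders bottom-up:
= 0o114573


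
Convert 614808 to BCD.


Each digit → 4-bit binary:
  6 → 0110
  1 → 0001
  4 → 0100
  8 → 1000
  0 → 0000
  8 → 1000
= 0110 0001 0100 1000 0000 1000


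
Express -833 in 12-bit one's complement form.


Original: 001101000001
Invert all bits:
  bit 0: 0 → 1
  bit 1: 0 → 1
  bit 2: 1 → 0
  bit 3: 1 → 0
  bit 4: 0 → 1
  bit 5: 1 → 0
  bit 6: 0 → 1
  bit 7: 0 → 1
  bit 8: 0 → 1
  bit 9: 0 → 1
  bit 10: 0 → 1
  bit 11: 1 → 0
= 110010111110


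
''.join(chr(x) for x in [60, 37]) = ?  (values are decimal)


Codes (decimal): 60 37
Per-code ASCII lookup:
  60  (special character) → '<'
  37  (special character) → '%'
= '<%'


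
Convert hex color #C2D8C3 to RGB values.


Hex: #C2D8C3
R = C2₁₆ = 194
G = D8₁₆ = 216
B = C3₁₆ = 195
= RGB(194, 216, 195)


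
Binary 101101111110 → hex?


Group into 4-bit nibbles: 101101111110
  1011 = B
  0111 = 7
  1110 = E
= 0xB7E


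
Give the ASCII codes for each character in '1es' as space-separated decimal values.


String: '1es'  (3 characters)
Per-character ASCII lookup:
  '1': digits start at 48: '1' = 48 + 1 = 49
  'e': lowercase starts at 97: 'e' = 97 + 4 = 101
  's': lowercase starts at 97: 's' = 97 + 18 = 115
= 49 101 115


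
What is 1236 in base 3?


Divide by 3 repeatedly:
1236 ÷ 3 = 412 remainder 0
412 ÷ 3 = 137 remainder 1
137 ÷ 3 = 45 remainder 2
45 ÷ 3 = 15 remainder 0
15 ÷ 3 = 5 remainder 0
5 ÷ 3 = 1 remainder 2
1 ÷ 3 = 0 remainder 1
Reading remainders bottom-up:
= 1200210


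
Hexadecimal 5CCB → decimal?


Positional values:
Position 0: B × 16^0 = 11 × 1 = 11
Position 1: C × 16^1 = 12 × 16 = 192
Position 2: C × 16^2 = 12 × 256 = 3072
Position 3: 5 × 16^3 = 5 × 4096 = 20480
Sum = 11 + 192 + 3072 + 20480
= 23755


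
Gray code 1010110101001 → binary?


Gray code: 1010110101001
MSB stays the same: 1
Each subsequent bit = prev_binary XOR current_gray:
  B[1] = 1 XOR 0 = 1
  B[2] = 1 XOR 1 = 0
  B[3] = 0 XOR 0 = 0
  B[4] = 0 XOR 1 = 1
  B[5] = 1 XOR 1 = 0
  B[6] = 0 XOR 0 = 0
  B[7] = 0 XOR 1 = 1
  B[8] = 1 XOR 0 = 1
  B[9] = 1 XOR 1 = 0
  B[10] = 0 XOR 0 = 0
  B[11] = 0 XOR 0 = 0
  B[12] = 0 XOR 1 = 1
= 1100100110001 (6449 decimal)


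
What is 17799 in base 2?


Divide by 2 repeatedly:
17799 ÷ 2 = 8899 remainder 1
8899 ÷ 2 = 4449 remainder 1
4449 ÷ 2 = 2224 remainder 1
2224 ÷ 2 = 1112 remainder 0
1112 ÷ 2 = 556 remainder 0
556 ÷ 2 = 278 remainder 0
278 ÷ 2 = 139 remainder 0
139 ÷ 2 = 69 remainder 1
69 ÷ 2 = 34 remainder 1
34 ÷ 2 = 17 remainder 0
17 ÷ 2 = 8 remainder 1
8 ÷ 2 = 4 remainder 0
4 ÷ 2 = 2 remainder 0
2 ÷ 2 = 1 remainder 0
1 ÷ 2 = 0 remainder 1
Reading remainders bottom-up:
= 100010110000111


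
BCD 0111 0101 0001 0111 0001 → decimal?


Each 4-bit group → digit:
  0111 → 7
  0101 → 5
  0001 → 1
  0111 → 7
  0001 → 1
= 75171


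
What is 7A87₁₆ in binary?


Each hex digit → 4 binary bits:
  7 = 0111
  A = 1010
  8 = 1000
  7 = 0111
Concatenate: 0111 1010 1000 0111
= 0111101010000111


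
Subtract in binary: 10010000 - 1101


Align and subtract column by column (LSB to MSB, borrowing when needed):
  10010000
- 00001101
  --------
  col 0: (0 - 0 borrow-in) - 1 → borrow from next column: (0+2) - 1 = 1, borrow out 1
  col 1: (0 - 1 borrow-in) - 0 → borrow from next column: (-1+2) - 0 = 1, borrow out 1
  col 2: (0 - 1 borrow-in) - 1 → borrow from next column: (-1+2) - 1 = 0, borrow out 1
  col 3: (0 - 1 borrow-in) - 1 → borrow from next column: (-1+2) - 1 = 0, borrow out 1
  col 4: (1 - 1 borrow-in) - 0 → 0 - 0 = 0, borrow out 0
  col 5: (0 - 0 borrow-in) - 0 → 0 - 0 = 0, borrow out 0
  col 6: (0 - 0 borrow-in) - 0 → 0 - 0 = 0, borrow out 0
  col 7: (1 - 0 borrow-in) - 0 → 1 - 0 = 1, borrow out 0
Reading bits MSB→LSB: 10000011
Strip leading zeros: 10000011
= 10000011


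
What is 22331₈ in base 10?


Positional values:
Position 0: 1 × 8^0 = 1
Position 1: 3 × 8^1 = 24
Position 2: 3 × 8^2 = 192
Position 3: 2 × 8^3 = 1024
Position 4: 2 × 8^4 = 8192
Sum = 1 + 24 + 192 + 1024 + 8192
= 9433


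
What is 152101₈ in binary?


Each octal digit → 3 binary bits:
  1 = 001
  5 = 101
  2 = 010
  1 = 001
  0 = 000
  1 = 001
Concatenate: 001 101 010 001 000 001
= 001101010001000001


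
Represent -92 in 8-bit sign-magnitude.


Sign bit: 1 (negative)
Magnitude: 92 = 1011100
= 11011100


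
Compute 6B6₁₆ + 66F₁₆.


Align and add column by column (LSB to MSB, each column mod 16 with carry):
  06B6
+ 066F
  ----
  col 0: 6(6) + F(15) + 0 (carry in) = 21 → 5(5), carry out 1
  col 1: B(11) + 6(6) + 1 (carry in) = 18 → 2(2), carry out 1
  col 2: 6(6) + 6(6) + 1 (carry in) = 13 → D(13), carry out 0
  col 3: 0(0) + 0(0) + 0 (carry in) = 0 → 0(0), carry out 0
Reading digits MSB→LSB: 0D25
Strip leading zeros: D25
= 0xD25


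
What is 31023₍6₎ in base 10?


Positional values (base 6):
  3 × 6^0 = 3 × 1 = 3
  2 × 6^1 = 2 × 6 = 12
  0 × 6^2 = 0 × 36 = 0
  1 × 6^3 = 1 × 216 = 216
  3 × 6^4 = 3 × 1296 = 3888
Sum = 3 + 12 + 0 + 216 + 3888
= 4119


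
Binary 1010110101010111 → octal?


Group into 3-bit groups: 001010110101010111
  001 = 1
  010 = 2
  110 = 6
  101 = 5
  010 = 2
  111 = 7
= 0o126527


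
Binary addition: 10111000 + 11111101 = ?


Align and add column by column (LSB to MSB, carry propagating):
  010111000
+ 011111101
  ---------
  col 0: 0 + 1 + 0 (carry in) = 1 → bit 1, carry out 0
  col 1: 0 + 0 + 0 (carry in) = 0 → bit 0, carry out 0
  col 2: 0 + 1 + 0 (carry in) = 1 → bit 1, carry out 0
  col 3: 1 + 1 + 0 (carry in) = 2 → bit 0, carry out 1
  col 4: 1 + 1 + 1 (carry in) = 3 → bit 1, carry out 1
  col 5: 1 + 1 + 1 (carry in) = 3 → bit 1, carry out 1
  col 6: 0 + 1 + 1 (carry in) = 2 → bit 0, carry out 1
  col 7: 1 + 1 + 1 (carry in) = 3 → bit 1, carry out 1
  col 8: 0 + 0 + 1 (carry in) = 1 → bit 1, carry out 0
Reading bits MSB→LSB: 110110101
Strip leading zeros: 110110101
= 110110101


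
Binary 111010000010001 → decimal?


Positional values:
Bit 0: 1 × 2^0 = 1
Bit 4: 1 × 2^4 = 16
Bit 10: 1 × 2^10 = 1024
Bit 12: 1 × 2^12 = 4096
Bit 13: 1 × 2^13 = 8192
Bit 14: 1 × 2^14 = 16384
Sum = 1 + 16 + 1024 + 4096 + 8192 + 16384
= 29713


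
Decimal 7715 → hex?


Divide by 16 repeatedly:
7715 ÷ 16 = 482 remainder 3 (3)
482 ÷ 16 = 30 remainder 2 (2)
30 ÷ 16 = 1 remainder 14 (E)
1 ÷ 16 = 0 remainder 1 (1)
Reading remainders bottom-up:
= 0x1E23


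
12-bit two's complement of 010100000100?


Original: 010100000100
Step 1 - Invert all bits: 101011111011
Step 2 - Add 1: 101011111011 + 1
= 101011111100 (represents -1284)


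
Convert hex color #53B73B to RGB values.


Hex: #53B73B
R = 53₁₆ = 83
G = B7₁₆ = 183
B = 3B₁₆ = 59
= RGB(83, 183, 59)


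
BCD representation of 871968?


Each digit → 4-bit binary:
  8 → 1000
  7 → 0111
  1 → 0001
  9 → 1001
  6 → 0110
  8 → 1000
= 1000 0111 0001 1001 0110 1000


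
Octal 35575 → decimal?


Positional values:
Position 0: 5 × 8^0 = 5
Position 1: 7 × 8^1 = 56
Position 2: 5 × 8^2 = 320
Position 3: 5 × 8^3 = 2560
Position 4: 3 × 8^4 = 12288
Sum = 5 + 56 + 320 + 2560 + 12288
= 15229


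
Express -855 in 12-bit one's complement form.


Original: 001101010111
Invert all bits:
  bit 0: 0 → 1
  bit 1: 0 → 1
  bit 2: 1 → 0
  bit 3: 1 → 0
  bit 4: 0 → 1
  bit 5: 1 → 0
  bit 6: 0 → 1
  bit 7: 1 → 0
  bit 8: 0 → 1
  bit 9: 1 → 0
  bit 10: 1 → 0
  bit 11: 1 → 0
= 110010101000


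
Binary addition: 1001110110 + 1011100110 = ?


Align and add column by column (LSB to MSB, carry propagating):
  01001110110
+ 01011100110
  -----------
  col 0: 0 + 0 + 0 (carry in) = 0 → bit 0, carry out 0
  col 1: 1 + 1 + 0 (carry in) = 2 → bit 0, carry out 1
  col 2: 1 + 1 + 1 (carry in) = 3 → bit 1, carry out 1
  col 3: 0 + 0 + 1 (carry in) = 1 → bit 1, carry out 0
  col 4: 1 + 0 + 0 (carry in) = 1 → bit 1, carry out 0
  col 5: 1 + 1 + 0 (carry in) = 2 → bit 0, carry out 1
  col 6: 1 + 1 + 1 (carry in) = 3 → bit 1, carry out 1
  col 7: 0 + 1 + 1 (carry in) = 2 → bit 0, carry out 1
  col 8: 0 + 0 + 1 (carry in) = 1 → bit 1, carry out 0
  col 9: 1 + 1 + 0 (carry in) = 2 → bit 0, carry out 1
  col 10: 0 + 0 + 1 (carry in) = 1 → bit 1, carry out 0
Reading bits MSB→LSB: 10101011100
Strip leading zeros: 10101011100
= 10101011100


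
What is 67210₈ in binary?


Each octal digit → 3 binary bits:
  6 = 110
  7 = 111
  2 = 010
  1 = 001
  0 = 000
Concatenate: 110 111 010 001 000
= 110111010001000


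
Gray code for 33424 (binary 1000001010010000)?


Binary: 1000001010010000
Gray code: G = B XOR (B >> 1)
B >> 1 = 0100000101001000
1000001010010000 XOR 0100000101001000:
  1 XOR 0 = 1
  0 XOR 1 = 1
  0 XOR 0 = 0
  0 XOR 0 = 0
  0 XOR 0 = 0
  0 XOR 0 = 0
  1 XOR 0 = 1
  0 XOR 1 = 1
  1 XOR 0 = 1
  0 XOR 1 = 1
  0 XOR 0 = 0
  1 XOR 0 = 1
  0 XOR 1 = 1
  0 XOR 0 = 0
  0 XOR 0 = 0
  0 XOR 0 = 0
= 1100001111011000


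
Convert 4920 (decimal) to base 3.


Divide by 3 repeatedly:
4920 ÷ 3 = 1640 remainder 0
1640 ÷ 3 = 546 remainder 2
546 ÷ 3 = 182 remainder 0
182 ÷ 3 = 60 remainder 2
60 ÷ 3 = 20 remainder 0
20 ÷ 3 = 6 remainder 2
6 ÷ 3 = 2 remainder 0
2 ÷ 3 = 0 remainder 2
Reading remainders bottom-up:
= 20202020


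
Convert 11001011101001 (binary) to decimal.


Positional values:
Bit 0: 1 × 2^0 = 1
Bit 3: 1 × 2^3 = 8
Bit 5: 1 × 2^5 = 32
Bit 6: 1 × 2^6 = 64
Bit 7: 1 × 2^7 = 128
Bit 9: 1 × 2^9 = 512
Bit 12: 1 × 2^12 = 4096
Bit 13: 1 × 2^13 = 8192
Sum = 1 + 8 + 32 + 64 + 128 + 512 + 4096 + 8192
= 13033


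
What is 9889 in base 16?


Divide by 16 repeatedly:
9889 ÷ 16 = 618 remainder 1 (1)
618 ÷ 16 = 38 remainder 10 (A)
38 ÷ 16 = 2 remainder 6 (6)
2 ÷ 16 = 0 remainder 2 (2)
Reading remainders bottom-up:
= 0x26A1


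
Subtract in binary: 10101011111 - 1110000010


Align and subtract column by column (LSB to MSB, borrowing when needed):
  10101011111
- 01110000010
  -----------
  col 0: (1 - 0 borrow-in) - 0 → 1 - 0 = 1, borrow out 0
  col 1: (1 - 0 borrow-in) - 1 → 1 - 1 = 0, borrow out 0
  col 2: (1 - 0 borrow-in) - 0 → 1 - 0 = 1, borrow out 0
  col 3: (1 - 0 borrow-in) - 0 → 1 - 0 = 1, borrow out 0
  col 4: (1 - 0 borrow-in) - 0 → 1 - 0 = 1, borrow out 0
  col 5: (0 - 0 borrow-in) - 0 → 0 - 0 = 0, borrow out 0
  col 6: (1 - 0 borrow-in) - 0 → 1 - 0 = 1, borrow out 0
  col 7: (0 - 0 borrow-in) - 1 → borrow from next column: (0+2) - 1 = 1, borrow out 1
  col 8: (1 - 1 borrow-in) - 1 → borrow from next column: (0+2) - 1 = 1, borrow out 1
  col 9: (0 - 1 borrow-in) - 1 → borrow from next column: (-1+2) - 1 = 0, borrow out 1
  col 10: (1 - 1 borrow-in) - 0 → 0 - 0 = 0, borrow out 0
Reading bits MSB→LSB: 00111011101
Strip leading zeros: 111011101
= 111011101


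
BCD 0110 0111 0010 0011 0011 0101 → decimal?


Each 4-bit group → digit:
  0110 → 6
  0111 → 7
  0010 → 2
  0011 → 3
  0011 → 3
  0101 → 5
= 672335


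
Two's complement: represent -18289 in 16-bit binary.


Original: 0100011101110001
Step 1 - Invert all bits: 1011100010001110
Step 2 - Add 1: 1011100010001110 + 1
= 1011100010001111 (represents -18289)


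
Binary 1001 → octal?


Group into 3-bit groups: 001001
  001 = 1
  001 = 1
= 0o11


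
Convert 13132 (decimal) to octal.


Divide by 8 repeatedly:
13132 ÷ 8 = 1641 remainder 4
1641 ÷ 8 = 205 remainder 1
205 ÷ 8 = 25 remainder 5
25 ÷ 8 = 3 remainder 1
3 ÷ 8 = 0 remainder 3
Reading remainders bottom-up:
= 0o31514


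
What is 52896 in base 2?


Divide by 2 repeatedly:
52896 ÷ 2 = 26448 remainder 0
26448 ÷ 2 = 13224 remainder 0
13224 ÷ 2 = 6612 remainder 0
6612 ÷ 2 = 3306 remainder 0
3306 ÷ 2 = 1653 remainder 0
1653 ÷ 2 = 826 remainder 1
826 ÷ 2 = 413 remainder 0
413 ÷ 2 = 206 remainder 1
206 ÷ 2 = 103 remainder 0
103 ÷ 2 = 51 remainder 1
51 ÷ 2 = 25 remainder 1
25 ÷ 2 = 12 remainder 1
12 ÷ 2 = 6 remainder 0
6 ÷ 2 = 3 remainder 0
3 ÷ 2 = 1 remainder 1
1 ÷ 2 = 0 remainder 1
Reading remainders bottom-up:
= 1100111010100000


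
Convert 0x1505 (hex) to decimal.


Positional values:
Position 0: 5 × 16^0 = 5 × 1 = 5
Position 1: 0 × 16^1 = 0 × 16 = 0
Position 2: 5 × 16^2 = 5 × 256 = 1280
Position 3: 1 × 16^3 = 1 × 4096 = 4096
Sum = 5 + 0 + 1280 + 4096
= 5381


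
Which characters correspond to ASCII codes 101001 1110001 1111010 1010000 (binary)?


Codes (binary): 101001 1110001 1111010 1010000
Per-code ASCII lookup:
  101001 = 41  (special character) → ')'
  1110001 = 113  (range 97-122: lowercase, 113 - 97 = 16) → 'q'
  1111010 = 122  (range 97-122: lowercase, 122 - 97 = 25) → 'z'
  1010000 = 80  (range 65-90: uppercase, 80 - 65 = 15) → 'P'
= ')qzP'


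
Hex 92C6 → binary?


Each hex digit → 4 binary bits:
  9 = 1001
  2 = 0010
  C = 1100
  6 = 0110
Concatenate: 1001 0010 1100 0110
= 1001001011000110


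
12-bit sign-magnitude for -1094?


Sign bit: 1 (negative)
Magnitude: 1094 = 10001000110
= 110001000110


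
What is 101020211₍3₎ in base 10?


Positional values (base 3):
  1 × 3^0 = 1 × 1 = 1
  1 × 3^1 = 1 × 3 = 3
  2 × 3^2 = 2 × 9 = 18
  0 × 3^3 = 0 × 27 = 0
  2 × 3^4 = 2 × 81 = 162
  0 × 3^5 = 0 × 243 = 0
  1 × 3^6 = 1 × 729 = 729
  0 × 3^7 = 0 × 2187 = 0
  1 × 3^8 = 1 × 6561 = 6561
Sum = 1 + 3 + 18 + 0 + 162 + 0 + 729 + 0 + 6561
= 7474


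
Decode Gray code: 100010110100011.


Gray code: 100010110100011
MSB stays the same: 1
Each subsequent bit = prev_binary XOR current_gray:
  B[1] = 1 XOR 0 = 1
  B[2] = 1 XOR 0 = 1
  B[3] = 1 XOR 0 = 1
  B[4] = 1 XOR 1 = 0
  B[5] = 0 XOR 0 = 0
  B[6] = 0 XOR 1 = 1
  B[7] = 1 XOR 1 = 0
  B[8] = 0 XOR 0 = 0
  B[9] = 0 XOR 1 = 1
  B[10] = 1 XOR 0 = 1
  B[11] = 1 XOR 0 = 1
  B[12] = 1 XOR 0 = 1
  B[13] = 1 XOR 1 = 0
  B[14] = 0 XOR 1 = 1
= 111100100111101 (31037 decimal)


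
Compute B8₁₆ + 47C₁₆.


Align and add column by column (LSB to MSB, each column mod 16 with carry):
  00B8
+ 047C
  ----
  col 0: 8(8) + C(12) + 0 (carry in) = 20 → 4(4), carry out 1
  col 1: B(11) + 7(7) + 1 (carry in) = 19 → 3(3), carry out 1
  col 2: 0(0) + 4(4) + 1 (carry in) = 5 → 5(5), carry out 0
  col 3: 0(0) + 0(0) + 0 (carry in) = 0 → 0(0), carry out 0
Reading digits MSB→LSB: 0534
Strip leading zeros: 534
= 0x534


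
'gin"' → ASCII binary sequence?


String: 'gin"'  (4 characters)
Per-character ASCII lookup:
  'g': lowercase starts at 97: 'g' = 97 + 6 = 103 → 1100111
  'i': lowercase starts at 97: 'i' = 97 + 8 = 105 → 1101001
  'n': lowercase starts at 97: 'n' = 97 + 13 = 110 → 1101110
  '"': special character: '"' = 34 → 100010
= 1100111 1101001 1101110 100010


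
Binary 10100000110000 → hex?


Group into 4-bit nibbles: 0010100000110000
  0010 = 2
  1000 = 8
  0011 = 3
  0000 = 0
= 0x2830


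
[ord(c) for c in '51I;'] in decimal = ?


String: '51I;'  (4 characters)
Per-character ASCII lookup:
  '5': digits start at 48: '5' = 48 + 5 = 53
  '1': digits start at 48: '1' = 48 + 1 = 49
  'I': uppercase starts at 65: 'I' = 65 + 8 = 73
  ';': special character: ';' = 59
= 53 49 73 59


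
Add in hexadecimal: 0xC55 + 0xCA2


Align and add column by column (LSB to MSB, each column mod 16 with carry):
  0C55
+ 0CA2
  ----
  col 0: 5(5) + 2(2) + 0 (carry in) = 7 → 7(7), carry out 0
  col 1: 5(5) + A(10) + 0 (carry in) = 15 → F(15), carry out 0
  col 2: C(12) + C(12) + 0 (carry in) = 24 → 8(8), carry out 1
  col 3: 0(0) + 0(0) + 1 (carry in) = 1 → 1(1), carry out 0
Reading digits MSB→LSB: 18F7
Strip leading zeros: 18F7
= 0x18F7


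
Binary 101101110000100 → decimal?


Positional values:
Bit 2: 1 × 2^2 = 4
Bit 7: 1 × 2^7 = 128
Bit 8: 1 × 2^8 = 256
Bit 9: 1 × 2^9 = 512
Bit 11: 1 × 2^11 = 2048
Bit 12: 1 × 2^12 = 4096
Bit 14: 1 × 2^14 = 16384
Sum = 4 + 128 + 256 + 512 + 2048 + 4096 + 16384
= 23428


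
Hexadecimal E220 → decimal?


Positional values:
Position 0: 0 × 16^0 = 0 × 1 = 0
Position 1: 2 × 16^1 = 2 × 16 = 32
Position 2: 2 × 16^2 = 2 × 256 = 512
Position 3: E × 16^3 = 14 × 4096 = 57344
Sum = 0 + 32 + 512 + 57344
= 57888


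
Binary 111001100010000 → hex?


Group into 4-bit nibbles: 0111001100010000
  0111 = 7
  0011 = 3
  0001 = 1
  0000 = 0
= 0x7310


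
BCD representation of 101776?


Each digit → 4-bit binary:
  1 → 0001
  0 → 0000
  1 → 0001
  7 → 0111
  7 → 0111
  6 → 0110
= 0001 0000 0001 0111 0111 0110


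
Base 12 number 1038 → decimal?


Positional values (base 12):
  8 × 12^0 = 8 × 1 = 8
  3 × 12^1 = 3 × 12 = 36
  0 × 12^2 = 0 × 144 = 0
  1 × 12^3 = 1 × 1728 = 1728
Sum = 8 + 36 + 0 + 1728
= 1772
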